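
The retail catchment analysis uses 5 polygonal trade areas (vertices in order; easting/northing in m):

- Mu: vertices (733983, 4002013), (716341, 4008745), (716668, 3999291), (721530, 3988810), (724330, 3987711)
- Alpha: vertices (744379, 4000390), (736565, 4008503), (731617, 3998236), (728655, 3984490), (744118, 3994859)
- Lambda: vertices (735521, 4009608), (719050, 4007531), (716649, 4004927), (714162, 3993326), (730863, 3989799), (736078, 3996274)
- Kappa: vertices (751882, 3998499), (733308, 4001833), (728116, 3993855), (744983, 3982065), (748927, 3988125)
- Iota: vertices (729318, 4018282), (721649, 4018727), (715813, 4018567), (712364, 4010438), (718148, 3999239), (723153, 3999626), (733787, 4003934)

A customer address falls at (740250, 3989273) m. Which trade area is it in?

Cast a ray rightward from (740250, 3989273). For each polygon, the edges (by vertex number in listed order) whose endpoints lie on opposite sides of northing = 3989273, where each meets that height, and whether that is right or left of the point:
Mu: 3–4 at easting≈721315.2 (left), 5–1 at easting≈725384.3 (left) → 0 crossings.
Alpha: 3–4 at easting≈729685.6 (left), 4–5 at easting≈735787.8 (left) → 0 crossings.
Lambda: no edge straddles that height → 0 crossings.
Kappa: 3–4 at easting≈734671.1 (left), 5–1 at easting≈749254.0 (right) → 1 crossing.
Iota: no edge straddles that height → 0 crossings.
Only Kappa has an odd count, so the point is inside Kappa.

Kappa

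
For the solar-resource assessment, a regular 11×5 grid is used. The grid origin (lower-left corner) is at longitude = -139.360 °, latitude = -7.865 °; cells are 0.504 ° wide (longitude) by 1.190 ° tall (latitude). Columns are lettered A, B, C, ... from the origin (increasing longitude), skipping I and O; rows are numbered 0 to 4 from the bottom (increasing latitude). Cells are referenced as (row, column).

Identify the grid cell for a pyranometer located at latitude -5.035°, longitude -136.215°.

(2, G)

Column index: ⌊(-136.215 − -139.360) / 0.504⌋ = ⌊6.240⌋ = 6 → column G
Row offset from origin: ⌊(-5.035 − -7.865) / 1.190⌋ = ⌊2.378⌋ = 2 → row 2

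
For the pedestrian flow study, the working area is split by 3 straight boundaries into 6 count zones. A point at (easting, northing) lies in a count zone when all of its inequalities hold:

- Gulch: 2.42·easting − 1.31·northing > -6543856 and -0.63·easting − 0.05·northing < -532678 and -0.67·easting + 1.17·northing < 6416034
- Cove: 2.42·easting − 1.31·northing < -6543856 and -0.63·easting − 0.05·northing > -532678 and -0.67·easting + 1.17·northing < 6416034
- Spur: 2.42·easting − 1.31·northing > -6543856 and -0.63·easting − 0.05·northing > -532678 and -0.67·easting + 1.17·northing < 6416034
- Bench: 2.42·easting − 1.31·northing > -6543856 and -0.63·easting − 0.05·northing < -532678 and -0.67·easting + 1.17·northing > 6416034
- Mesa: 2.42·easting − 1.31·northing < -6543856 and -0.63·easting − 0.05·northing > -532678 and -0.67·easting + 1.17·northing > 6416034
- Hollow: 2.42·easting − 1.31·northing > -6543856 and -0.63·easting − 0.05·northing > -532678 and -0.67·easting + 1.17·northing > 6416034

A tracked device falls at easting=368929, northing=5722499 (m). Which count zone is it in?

Mesa

2.42·368929 − 1.31·5722499 = -6603665.510, which is < -6543856
-0.63·368929 − 0.05·5722499 = -518550.220, which is > -532678
-0.67·368929 + 1.17·5722499 = 6448141.400, which is > 6416034
This sign pattern matches Mesa.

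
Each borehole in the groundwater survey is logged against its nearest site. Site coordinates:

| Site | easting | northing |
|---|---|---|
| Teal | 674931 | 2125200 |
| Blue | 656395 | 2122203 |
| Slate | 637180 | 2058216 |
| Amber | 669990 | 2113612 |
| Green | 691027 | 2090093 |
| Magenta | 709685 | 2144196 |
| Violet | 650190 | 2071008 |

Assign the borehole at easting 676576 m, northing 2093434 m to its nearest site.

Squared distances to each site:
Teal: 1011784781.000; Blue: 1234928122.000; Slate: 2792352340.000; Amber: 450527080.000; Green: 219993682.000; Magenta: 3672986525.000; Violet: 1199146472.000.
Minimum at Green.

Green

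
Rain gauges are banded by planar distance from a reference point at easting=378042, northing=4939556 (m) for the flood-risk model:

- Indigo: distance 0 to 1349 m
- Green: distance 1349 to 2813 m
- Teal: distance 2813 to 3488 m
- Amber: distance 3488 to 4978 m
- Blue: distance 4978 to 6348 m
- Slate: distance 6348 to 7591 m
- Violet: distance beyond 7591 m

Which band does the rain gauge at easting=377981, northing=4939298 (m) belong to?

Indigo

Distance = √((377981−378042)² + (4939298−4939556)²) = √(3721.000 + 66564.000) = 265.113 m.
0 ≤ 265.113 < 1349 → Indigo.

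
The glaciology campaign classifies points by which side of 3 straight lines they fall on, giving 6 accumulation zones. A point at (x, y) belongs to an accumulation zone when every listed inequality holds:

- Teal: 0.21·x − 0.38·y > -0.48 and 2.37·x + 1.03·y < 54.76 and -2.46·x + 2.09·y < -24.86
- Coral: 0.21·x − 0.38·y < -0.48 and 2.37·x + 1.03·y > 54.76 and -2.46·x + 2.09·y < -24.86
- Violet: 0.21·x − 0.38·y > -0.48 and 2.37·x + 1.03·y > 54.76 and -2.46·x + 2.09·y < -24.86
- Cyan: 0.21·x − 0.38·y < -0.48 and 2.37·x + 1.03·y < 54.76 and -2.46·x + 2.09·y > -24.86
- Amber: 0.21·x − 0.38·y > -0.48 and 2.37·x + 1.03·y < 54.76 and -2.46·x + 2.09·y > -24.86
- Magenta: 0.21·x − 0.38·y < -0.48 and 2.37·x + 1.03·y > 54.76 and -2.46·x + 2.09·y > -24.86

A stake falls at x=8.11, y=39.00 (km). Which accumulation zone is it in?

0.21·8.11 − 0.38·39.00 = -13.117, which is < -0.48
2.37·8.11 + 1.03·39.00 = 59.391, which is > 54.76
-2.46·8.11 + 2.09·39.00 = 61.559, which is > -24.86
This sign pattern matches Magenta.

Magenta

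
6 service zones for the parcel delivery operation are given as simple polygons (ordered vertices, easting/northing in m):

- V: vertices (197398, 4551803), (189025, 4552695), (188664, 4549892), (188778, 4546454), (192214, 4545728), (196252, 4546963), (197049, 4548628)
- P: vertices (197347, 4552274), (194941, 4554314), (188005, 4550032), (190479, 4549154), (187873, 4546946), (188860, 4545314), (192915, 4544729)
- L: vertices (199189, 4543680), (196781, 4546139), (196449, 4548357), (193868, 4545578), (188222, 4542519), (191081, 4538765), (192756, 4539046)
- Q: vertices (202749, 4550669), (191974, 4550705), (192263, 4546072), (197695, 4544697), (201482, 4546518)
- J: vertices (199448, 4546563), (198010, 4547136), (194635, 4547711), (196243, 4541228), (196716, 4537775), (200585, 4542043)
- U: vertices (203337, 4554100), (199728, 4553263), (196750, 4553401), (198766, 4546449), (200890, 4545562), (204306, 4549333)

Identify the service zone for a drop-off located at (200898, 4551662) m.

U

Cast a ray rightward from (200898, 4551662). For each polygon, the edges (by vertex number in listed order) whose endpoints lie on opposite sides of northing = 4551662, where each meets that height, and whether that is right or left of the point:
V: 2–3 at easting≈188892.0 (left), 7–1 at easting≈197382.5 (left) → 0 crossings.
P: 2–3 at easting≈190645.3 (left), 7–1 at easting≈196987.5 (left) → 0 crossings.
L: no edge straddles that height → 0 crossings.
Q: no edge straddles that height → 0 crossings.
J: no edge straddles that height → 0 crossings.
U: 3–4 at easting≈197254.3 (left), 6–1 at easting≈203832.6 (right) → 1 crossing.
Only U has an odd count, so the point is inside U.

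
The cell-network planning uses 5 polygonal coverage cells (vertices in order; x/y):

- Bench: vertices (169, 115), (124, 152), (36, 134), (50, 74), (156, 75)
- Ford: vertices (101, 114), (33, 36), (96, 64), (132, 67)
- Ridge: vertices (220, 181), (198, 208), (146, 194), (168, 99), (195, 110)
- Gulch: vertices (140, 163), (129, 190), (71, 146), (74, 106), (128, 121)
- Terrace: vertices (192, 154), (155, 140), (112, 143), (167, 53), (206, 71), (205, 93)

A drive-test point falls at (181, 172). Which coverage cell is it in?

Ridge

Cast a ray rightward from (181, 172). For each polygon, the edges (by vertex number in listed order) whose endpoints lie on opposite sides of y = 172, where each meets that height, and whether that is right or left of the point:
Bench: no edge straddles that height → 0 crossings.
Ford: no edge straddles that height → 0 crossings.
Ridge: 3–4 at x≈151.1 (left), 5–1 at x≈216.8 (right) → 1 crossing.
Gulch: 1–2 at x≈136.3 (left), 2–3 at x≈105.3 (left) → 0 crossings.
Terrace: no edge straddles that height → 0 crossings.
Only Ridge has an odd count, so the point is inside Ridge.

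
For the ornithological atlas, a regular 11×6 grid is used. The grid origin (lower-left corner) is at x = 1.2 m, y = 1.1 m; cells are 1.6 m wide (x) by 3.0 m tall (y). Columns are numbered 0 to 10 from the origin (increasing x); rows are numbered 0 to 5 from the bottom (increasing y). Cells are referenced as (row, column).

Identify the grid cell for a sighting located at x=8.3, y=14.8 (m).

(4, 4)

Column index: ⌊(8.3 − 1.2) / 1.6⌋ = ⌊4.438⌋ = 4
Row offset from origin: ⌊(14.8 − 1.1) / 3.0⌋ = ⌊4.567⌋ = 4 → row 4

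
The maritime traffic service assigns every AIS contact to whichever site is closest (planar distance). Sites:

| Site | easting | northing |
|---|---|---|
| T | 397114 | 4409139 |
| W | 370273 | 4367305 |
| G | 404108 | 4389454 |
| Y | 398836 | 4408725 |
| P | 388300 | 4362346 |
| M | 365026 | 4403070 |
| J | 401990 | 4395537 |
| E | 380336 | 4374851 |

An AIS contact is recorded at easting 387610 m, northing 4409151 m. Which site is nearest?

Squared distances to each site:
T: 90326160.000; W: 2051659285.000; G: 660155813.000; Y: 126204552.000; P: 2191184125.000; M: 547015617.000; J: 392125396.000; E: 1229401076.000.
Minimum at T.

T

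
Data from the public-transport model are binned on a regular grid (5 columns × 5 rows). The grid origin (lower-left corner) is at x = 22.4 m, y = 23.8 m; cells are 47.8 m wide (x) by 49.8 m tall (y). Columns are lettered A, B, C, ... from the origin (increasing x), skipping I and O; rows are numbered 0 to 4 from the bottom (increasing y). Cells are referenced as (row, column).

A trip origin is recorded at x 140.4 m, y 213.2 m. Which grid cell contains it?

(3, C)

Column index: ⌊(140.4 − 22.4) / 47.8⌋ = ⌊2.469⌋ = 2 → column C
Row offset from origin: ⌊(213.2 − 23.8) / 49.8⌋ = ⌊3.803⌋ = 3 → row 3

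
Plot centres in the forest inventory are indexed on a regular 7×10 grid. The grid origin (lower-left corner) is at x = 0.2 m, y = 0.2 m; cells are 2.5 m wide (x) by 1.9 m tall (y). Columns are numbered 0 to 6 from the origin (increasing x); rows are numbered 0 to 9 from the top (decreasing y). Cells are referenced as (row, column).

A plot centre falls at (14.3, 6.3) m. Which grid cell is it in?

Column index: ⌊(14.3 − 0.2) / 2.5⌋ = ⌊5.640⌋ = 5
Row offset from origin: ⌊(6.3 − 0.2) / 1.9⌋ = ⌊3.211⌋ = 3 → row 6 (counted from top)

(6, 5)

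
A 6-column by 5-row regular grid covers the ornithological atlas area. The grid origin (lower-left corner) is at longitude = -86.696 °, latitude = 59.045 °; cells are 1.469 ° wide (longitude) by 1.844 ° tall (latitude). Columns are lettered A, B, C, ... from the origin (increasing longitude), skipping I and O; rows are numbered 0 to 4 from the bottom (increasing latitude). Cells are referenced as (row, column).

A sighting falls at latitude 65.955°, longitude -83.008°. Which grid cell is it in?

(3, C)

Column index: ⌊(-83.008 − -86.696) / 1.469⌋ = ⌊2.511⌋ = 2 → column C
Row offset from origin: ⌊(65.955 − 59.045) / 1.844⌋ = ⌊3.747⌋ = 3 → row 3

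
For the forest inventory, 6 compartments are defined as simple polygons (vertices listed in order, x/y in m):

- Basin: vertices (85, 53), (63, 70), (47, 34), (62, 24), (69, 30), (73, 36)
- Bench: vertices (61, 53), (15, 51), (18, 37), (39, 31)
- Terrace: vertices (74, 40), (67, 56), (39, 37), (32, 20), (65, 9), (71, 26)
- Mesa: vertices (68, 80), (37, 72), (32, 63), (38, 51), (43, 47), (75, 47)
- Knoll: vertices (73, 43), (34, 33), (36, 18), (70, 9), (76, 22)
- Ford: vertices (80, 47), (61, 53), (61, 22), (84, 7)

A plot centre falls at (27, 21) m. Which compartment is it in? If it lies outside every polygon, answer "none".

Cast a ray rightward from (27, 21). For each polygon, the edges (by vertex number in listed order) whose endpoints lie on opposite sides of y = 21, where each meets that height, and whether that is right or left of the point:
Basin: no edge straddles that height → 0 crossings.
Bench: no edge straddles that height → 0 crossings.
Terrace: 3–4 at x≈32.4 (right), 5–6 at x≈69.2 (right) → 2 crossings.
Mesa: no edge straddles that height → 0 crossings.
Knoll: 2–3 at x≈35.6 (right), 4–5 at x≈75.5 (right) → 2 crossings.
Ford: 3–4 at x≈62.5 (right), 4–1 at x≈82.6 (right) → 2 crossings.
All counts are even, so the point lies outside every listed polygon.

none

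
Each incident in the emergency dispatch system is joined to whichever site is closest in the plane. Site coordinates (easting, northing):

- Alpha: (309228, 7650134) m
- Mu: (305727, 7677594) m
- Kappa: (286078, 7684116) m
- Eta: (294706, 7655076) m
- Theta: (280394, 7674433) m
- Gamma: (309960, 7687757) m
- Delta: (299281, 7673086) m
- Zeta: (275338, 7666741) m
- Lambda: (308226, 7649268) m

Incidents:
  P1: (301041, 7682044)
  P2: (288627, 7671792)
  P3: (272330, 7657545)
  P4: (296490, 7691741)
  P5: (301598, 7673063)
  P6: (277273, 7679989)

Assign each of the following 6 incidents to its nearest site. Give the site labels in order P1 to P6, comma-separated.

P1 → Mu (d²=41761096.00)
P2 → Theta (d²=74757170.00)
P3 → Zeta (d²=93614480.00)
P4 → Kappa (d²=166550369.00)
P5 → Delta (d²=5369018.00)
P6 → Theta (d²=40609777.00)

Mu, Theta, Zeta, Kappa, Delta, Theta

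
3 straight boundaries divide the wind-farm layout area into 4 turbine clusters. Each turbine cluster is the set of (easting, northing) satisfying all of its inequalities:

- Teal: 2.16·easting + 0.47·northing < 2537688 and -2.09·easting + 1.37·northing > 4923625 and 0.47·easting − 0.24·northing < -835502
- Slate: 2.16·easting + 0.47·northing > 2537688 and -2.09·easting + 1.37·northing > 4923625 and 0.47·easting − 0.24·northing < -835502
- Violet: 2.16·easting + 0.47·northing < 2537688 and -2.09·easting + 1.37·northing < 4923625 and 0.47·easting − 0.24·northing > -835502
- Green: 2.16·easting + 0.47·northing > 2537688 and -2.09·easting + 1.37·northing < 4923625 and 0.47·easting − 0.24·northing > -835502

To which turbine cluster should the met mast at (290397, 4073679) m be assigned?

Slate

2.16·290397 + 0.47·4073679 = 2541886.650, which is > 2537688
-2.09·290397 + 1.37·4073679 = 4974010.500, which is > 4923625
0.47·290397 − 0.24·4073679 = -841196.370, which is < -835502
This sign pattern matches Slate.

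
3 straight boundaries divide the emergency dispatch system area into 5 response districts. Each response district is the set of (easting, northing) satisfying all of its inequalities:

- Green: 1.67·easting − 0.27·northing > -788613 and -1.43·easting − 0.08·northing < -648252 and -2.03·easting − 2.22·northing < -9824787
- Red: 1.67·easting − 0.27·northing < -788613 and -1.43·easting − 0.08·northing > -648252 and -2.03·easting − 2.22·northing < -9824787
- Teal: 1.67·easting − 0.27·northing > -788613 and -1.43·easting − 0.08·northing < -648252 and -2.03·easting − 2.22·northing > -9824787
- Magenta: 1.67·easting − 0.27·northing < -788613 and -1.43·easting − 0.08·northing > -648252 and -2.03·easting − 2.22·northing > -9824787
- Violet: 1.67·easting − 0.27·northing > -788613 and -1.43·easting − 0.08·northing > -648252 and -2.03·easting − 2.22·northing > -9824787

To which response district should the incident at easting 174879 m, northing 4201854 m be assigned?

Magenta

1.67·174879 − 0.27·4201854 = -842452.650, which is < -788613
-1.43·174879 − 0.08·4201854 = -586225.290, which is > -648252
-2.03·174879 − 2.22·4201854 = -9683120.250, which is > -9824787
This sign pattern matches Magenta.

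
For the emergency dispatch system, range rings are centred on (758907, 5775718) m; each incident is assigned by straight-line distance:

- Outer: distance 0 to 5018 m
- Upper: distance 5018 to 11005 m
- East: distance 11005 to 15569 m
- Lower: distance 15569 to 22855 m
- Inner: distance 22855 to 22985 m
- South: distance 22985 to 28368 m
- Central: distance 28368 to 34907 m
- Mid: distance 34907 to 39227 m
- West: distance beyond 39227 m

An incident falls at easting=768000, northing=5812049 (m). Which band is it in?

Mid

Distance = √((768000−758907)² + (5812049−5775718)²) = √(82682649.000 + 1319941561.000) = 37451.625 m.
34907 ≤ 37451.625 < 39227 → Mid.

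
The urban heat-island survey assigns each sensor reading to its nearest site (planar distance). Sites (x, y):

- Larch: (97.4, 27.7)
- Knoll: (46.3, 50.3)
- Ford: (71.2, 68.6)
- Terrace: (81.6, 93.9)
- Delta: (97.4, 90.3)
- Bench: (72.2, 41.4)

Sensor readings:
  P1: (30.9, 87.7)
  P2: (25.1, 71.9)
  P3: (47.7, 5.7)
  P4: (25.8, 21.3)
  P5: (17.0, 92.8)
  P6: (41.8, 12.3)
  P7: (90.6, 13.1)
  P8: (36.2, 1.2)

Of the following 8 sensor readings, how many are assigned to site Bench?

P1 → Knoll
P2 → Knoll
P3 → Bench
P4 → Knoll
P5 → Knoll
P6 → Knoll
P7 → Larch
P8 → Knoll
1 of the 8 goes to Bench.

1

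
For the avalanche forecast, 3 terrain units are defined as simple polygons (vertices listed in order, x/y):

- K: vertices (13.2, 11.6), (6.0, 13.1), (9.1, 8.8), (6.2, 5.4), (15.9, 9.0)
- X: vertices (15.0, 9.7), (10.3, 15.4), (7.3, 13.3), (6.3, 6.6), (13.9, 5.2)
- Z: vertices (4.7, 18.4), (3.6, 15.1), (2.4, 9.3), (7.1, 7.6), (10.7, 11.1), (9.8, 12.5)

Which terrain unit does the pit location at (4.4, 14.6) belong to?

Z

Cast a ray rightward from (4.4, 14.6). For each polygon, the edges (by vertex number in listed order) whose endpoints lie on opposite sides of y = 14.6, where each meets that height, and whether that is right or left of the point:
K: no edge straddles that height → 0 crossings.
X: 1–2 at x≈10.96 (right), 2–3 at x≈9.16 (right) → 2 crossings.
Z: 2–3 at x≈3.50 (left), 6–1 at x≈7.98 (right) → 1 crossing.
Only Z has an odd count, so the point is inside Z.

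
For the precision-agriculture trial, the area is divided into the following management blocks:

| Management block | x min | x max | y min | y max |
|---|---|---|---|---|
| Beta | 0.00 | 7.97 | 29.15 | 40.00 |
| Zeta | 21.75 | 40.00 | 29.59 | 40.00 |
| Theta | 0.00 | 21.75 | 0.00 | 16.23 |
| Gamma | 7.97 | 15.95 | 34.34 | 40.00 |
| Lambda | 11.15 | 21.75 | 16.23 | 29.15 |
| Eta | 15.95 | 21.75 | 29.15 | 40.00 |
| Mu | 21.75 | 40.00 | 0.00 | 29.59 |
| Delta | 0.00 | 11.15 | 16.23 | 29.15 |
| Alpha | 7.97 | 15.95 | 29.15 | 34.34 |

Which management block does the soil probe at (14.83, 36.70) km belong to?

The point has x = 14.83 and y = 36.70.
Only Gamma satisfies 7.97 ≤ x ≤ 15.95 and 34.34 ≤ y ≤ 40.00.

Gamma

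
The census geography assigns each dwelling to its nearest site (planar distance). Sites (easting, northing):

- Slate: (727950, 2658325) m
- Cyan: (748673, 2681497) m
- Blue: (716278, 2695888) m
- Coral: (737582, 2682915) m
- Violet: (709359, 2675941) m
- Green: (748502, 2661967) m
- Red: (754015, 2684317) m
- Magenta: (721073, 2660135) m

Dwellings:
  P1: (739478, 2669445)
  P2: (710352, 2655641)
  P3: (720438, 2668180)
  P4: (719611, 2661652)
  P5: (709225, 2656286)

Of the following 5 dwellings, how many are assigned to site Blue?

P1 → Green
P2 → Magenta
P3 → Magenta
P4 → Magenta
P5 → Magenta
0 of the 5 go to Blue.

0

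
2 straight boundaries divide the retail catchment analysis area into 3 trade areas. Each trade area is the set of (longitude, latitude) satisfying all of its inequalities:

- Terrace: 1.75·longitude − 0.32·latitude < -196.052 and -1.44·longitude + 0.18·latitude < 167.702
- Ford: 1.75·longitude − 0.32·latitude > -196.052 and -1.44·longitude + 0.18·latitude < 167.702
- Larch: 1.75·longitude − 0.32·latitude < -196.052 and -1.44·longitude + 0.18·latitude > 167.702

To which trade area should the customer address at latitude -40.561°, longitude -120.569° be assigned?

1.75·-120.569 − 0.32·-40.561 = -198.016, which is < -196.052
-1.44·-120.569 + 0.18·-40.561 = 166.318, which is < 167.702
This sign pattern matches Terrace.

Terrace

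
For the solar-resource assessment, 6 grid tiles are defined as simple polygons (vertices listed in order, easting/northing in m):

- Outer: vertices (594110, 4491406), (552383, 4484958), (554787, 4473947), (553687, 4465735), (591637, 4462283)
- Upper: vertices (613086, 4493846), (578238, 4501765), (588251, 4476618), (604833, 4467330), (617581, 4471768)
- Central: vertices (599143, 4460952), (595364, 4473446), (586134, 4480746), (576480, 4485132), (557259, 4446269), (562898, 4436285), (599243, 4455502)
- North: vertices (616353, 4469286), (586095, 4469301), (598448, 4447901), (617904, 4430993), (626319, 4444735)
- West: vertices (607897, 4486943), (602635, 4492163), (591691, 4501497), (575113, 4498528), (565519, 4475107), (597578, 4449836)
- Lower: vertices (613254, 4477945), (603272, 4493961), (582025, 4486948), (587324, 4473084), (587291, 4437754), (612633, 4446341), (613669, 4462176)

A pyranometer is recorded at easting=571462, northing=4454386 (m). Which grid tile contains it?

Central

Cast a ray rightward from (571462, 4454386). For each polygon, the edges (by vertex number in listed order) whose endpoints lie on opposite sides of northing = 4454386, where each meets that height, and whether that is right or left of the point:
Outer: no edge straddles that height → 0 crossings.
Upper: no edge straddles that height → 0 crossings.
Central: 4–5 at easting≈561273.5 (left), 6–7 at easting≈597132.3 (right) → 1 crossing.
North: 2–3 at easting≈594704.6 (right), 5–1 at easting≈622401.4 (right) → 2 crossings.
West: 5–6 at easting≈591805.8 (right), 6–1 at easting≈598843.3 (right) → 2 crossings.
Lower: 4–5 at easting≈587306.5 (right), 6–7 at easting≈613159.3 (right) → 2 crossings.
Only Central has an odd count, so the point is inside Central.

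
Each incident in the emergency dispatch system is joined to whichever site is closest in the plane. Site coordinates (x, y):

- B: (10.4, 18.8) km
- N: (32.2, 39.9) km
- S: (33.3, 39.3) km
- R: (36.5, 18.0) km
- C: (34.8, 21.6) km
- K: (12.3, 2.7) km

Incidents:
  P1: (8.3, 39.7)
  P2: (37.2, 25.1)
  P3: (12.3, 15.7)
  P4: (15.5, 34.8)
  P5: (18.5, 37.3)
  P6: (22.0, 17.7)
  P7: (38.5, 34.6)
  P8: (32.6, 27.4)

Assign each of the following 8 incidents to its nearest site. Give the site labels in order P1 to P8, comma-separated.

P1 → B (d²=441.22)
P2 → C (d²=18.01)
P3 → B (d²=13.22)
P4 → B (d²=282.01)
P5 → N (d²=194.45)
P6 → B (d²=135.77)
P7 → S (d²=49.13)
P8 → C (d²=38.48)

B, C, B, B, N, B, S, C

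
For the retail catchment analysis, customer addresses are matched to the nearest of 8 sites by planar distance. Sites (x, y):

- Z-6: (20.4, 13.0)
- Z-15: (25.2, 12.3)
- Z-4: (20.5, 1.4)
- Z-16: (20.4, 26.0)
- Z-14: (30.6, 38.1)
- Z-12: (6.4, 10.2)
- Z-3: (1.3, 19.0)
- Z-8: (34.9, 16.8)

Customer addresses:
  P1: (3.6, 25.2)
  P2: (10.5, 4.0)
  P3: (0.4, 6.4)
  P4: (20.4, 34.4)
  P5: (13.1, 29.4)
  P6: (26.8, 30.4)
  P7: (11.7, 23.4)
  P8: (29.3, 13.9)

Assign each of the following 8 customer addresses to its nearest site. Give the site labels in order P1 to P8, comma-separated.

P1 → Z-3 (d²=43.73)
P2 → Z-12 (d²=55.25)
P3 → Z-12 (d²=50.44)
P4 → Z-16 (d²=70.56)
P5 → Z-16 (d²=64.85)
P6 → Z-16 (d²=60.32)
P7 → Z-16 (d²=82.45)
P8 → Z-15 (d²=19.37)

Z-3, Z-12, Z-12, Z-16, Z-16, Z-16, Z-16, Z-15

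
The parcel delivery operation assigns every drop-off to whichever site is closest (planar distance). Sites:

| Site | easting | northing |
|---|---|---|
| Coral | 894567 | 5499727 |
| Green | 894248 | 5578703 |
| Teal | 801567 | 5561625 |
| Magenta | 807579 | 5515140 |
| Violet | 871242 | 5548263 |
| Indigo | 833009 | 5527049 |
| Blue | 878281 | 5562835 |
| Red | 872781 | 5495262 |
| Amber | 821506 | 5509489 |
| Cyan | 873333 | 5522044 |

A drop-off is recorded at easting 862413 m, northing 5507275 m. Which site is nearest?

Squared distances to each site:
Coral: 1090852020.000; Green: 6115426409.000; Teal: 6656158216.000; Magenta: 3068625781.000; Violet: 1757967385.000; Indigo: 1255606292.000; Blue: 3338707024.000; Red: 251807593.000; Amber: 1678284445.000; Cyan: 337369761.000.
Minimum at Red.

Red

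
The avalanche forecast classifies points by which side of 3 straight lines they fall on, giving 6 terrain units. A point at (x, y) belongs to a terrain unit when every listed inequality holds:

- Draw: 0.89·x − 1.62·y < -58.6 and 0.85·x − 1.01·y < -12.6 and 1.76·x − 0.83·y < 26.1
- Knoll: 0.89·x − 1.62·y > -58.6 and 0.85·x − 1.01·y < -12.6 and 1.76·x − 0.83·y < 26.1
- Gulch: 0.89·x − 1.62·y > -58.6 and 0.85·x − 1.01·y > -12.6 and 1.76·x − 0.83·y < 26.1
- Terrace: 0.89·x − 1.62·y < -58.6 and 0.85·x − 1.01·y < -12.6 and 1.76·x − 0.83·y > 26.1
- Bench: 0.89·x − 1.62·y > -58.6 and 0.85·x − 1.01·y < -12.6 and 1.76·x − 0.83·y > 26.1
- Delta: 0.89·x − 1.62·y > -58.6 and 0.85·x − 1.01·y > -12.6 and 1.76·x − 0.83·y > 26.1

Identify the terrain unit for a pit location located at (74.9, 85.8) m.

Terrace

0.89·74.9 − 1.62·85.8 = -72.335, which is < -58.6
0.85·74.9 − 1.01·85.8 = -22.993, which is < -12.6
1.76·74.9 − 0.83·85.8 = 60.610, which is > 26.1
This sign pattern matches Terrace.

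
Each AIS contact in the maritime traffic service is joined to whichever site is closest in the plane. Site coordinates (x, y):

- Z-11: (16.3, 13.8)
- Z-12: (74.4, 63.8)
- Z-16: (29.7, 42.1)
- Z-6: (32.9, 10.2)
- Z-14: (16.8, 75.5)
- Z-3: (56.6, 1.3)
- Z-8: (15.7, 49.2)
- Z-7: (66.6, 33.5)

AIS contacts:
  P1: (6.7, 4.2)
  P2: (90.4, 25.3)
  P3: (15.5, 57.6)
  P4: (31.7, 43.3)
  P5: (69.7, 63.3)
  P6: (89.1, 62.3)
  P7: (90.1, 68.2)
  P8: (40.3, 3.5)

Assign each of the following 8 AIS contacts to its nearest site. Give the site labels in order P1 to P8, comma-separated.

Z-11, Z-7, Z-8, Z-16, Z-12, Z-12, Z-12, Z-6

P1 → Z-11 (d²=184.32)
P2 → Z-7 (d²=633.68)
P3 → Z-8 (d²=70.60)
P4 → Z-16 (d²=5.44)
P5 → Z-12 (d²=22.34)
P6 → Z-12 (d²=218.34)
P7 → Z-12 (d²=265.85)
P8 → Z-6 (d²=99.65)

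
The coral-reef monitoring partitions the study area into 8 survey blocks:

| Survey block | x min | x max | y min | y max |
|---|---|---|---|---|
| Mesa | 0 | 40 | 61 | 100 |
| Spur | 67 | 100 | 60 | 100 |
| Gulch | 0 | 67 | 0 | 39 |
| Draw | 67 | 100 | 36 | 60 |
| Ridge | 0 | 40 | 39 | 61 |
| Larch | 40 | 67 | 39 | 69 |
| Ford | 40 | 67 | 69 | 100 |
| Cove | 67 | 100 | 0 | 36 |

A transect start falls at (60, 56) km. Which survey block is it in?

The point has x = 60 and y = 56.
Only Larch satisfies 40 ≤ x ≤ 67 and 39 ≤ y ≤ 69.

Larch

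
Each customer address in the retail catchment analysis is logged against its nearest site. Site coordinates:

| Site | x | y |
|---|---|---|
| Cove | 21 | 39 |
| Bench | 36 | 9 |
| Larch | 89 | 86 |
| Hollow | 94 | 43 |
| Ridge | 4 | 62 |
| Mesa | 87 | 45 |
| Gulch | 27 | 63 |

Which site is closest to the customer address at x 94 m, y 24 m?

Hollow

Squared distances to each site:
Cove: 5554.000; Bench: 3589.000; Larch: 3869.000; Hollow: 361.000; Ridge: 9544.000; Mesa: 490.000; Gulch: 6010.000.
Minimum at Hollow.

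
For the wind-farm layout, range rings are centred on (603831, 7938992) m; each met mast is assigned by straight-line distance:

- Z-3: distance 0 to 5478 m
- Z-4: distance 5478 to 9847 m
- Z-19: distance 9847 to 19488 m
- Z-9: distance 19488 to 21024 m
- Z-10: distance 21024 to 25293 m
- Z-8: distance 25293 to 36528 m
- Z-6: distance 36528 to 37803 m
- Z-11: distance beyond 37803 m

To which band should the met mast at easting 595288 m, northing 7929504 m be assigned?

Z-19

Distance = √((595288−603831)² + (7929504−7938992)²) = √(72982849.000 + 90022144.000) = 12767.341 m.
9847 ≤ 12767.341 < 19488 → Z-19.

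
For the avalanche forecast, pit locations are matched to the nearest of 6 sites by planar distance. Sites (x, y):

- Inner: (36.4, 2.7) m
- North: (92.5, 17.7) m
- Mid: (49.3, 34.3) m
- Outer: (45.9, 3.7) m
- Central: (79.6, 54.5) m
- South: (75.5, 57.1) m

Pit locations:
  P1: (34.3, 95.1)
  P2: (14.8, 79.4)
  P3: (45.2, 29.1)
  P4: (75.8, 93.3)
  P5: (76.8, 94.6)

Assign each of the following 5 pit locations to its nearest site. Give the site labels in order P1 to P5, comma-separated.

P1 → South (d²=3141.44)
P2 → Mid (d²=3224.26)
P3 → Mid (d²=43.85)
P4 → South (d²=1310.53)
P5 → South (d²=1407.94)

South, Mid, Mid, South, South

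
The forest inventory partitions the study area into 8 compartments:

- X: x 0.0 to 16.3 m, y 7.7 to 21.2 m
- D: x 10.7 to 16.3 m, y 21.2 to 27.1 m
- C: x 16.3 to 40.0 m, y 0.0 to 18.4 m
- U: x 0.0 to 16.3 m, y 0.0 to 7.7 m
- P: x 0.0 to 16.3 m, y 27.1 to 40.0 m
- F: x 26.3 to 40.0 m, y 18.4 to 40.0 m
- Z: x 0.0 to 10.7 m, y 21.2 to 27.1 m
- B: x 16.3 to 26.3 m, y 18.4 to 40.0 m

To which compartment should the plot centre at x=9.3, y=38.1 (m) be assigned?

P

The point has x = 9.3 and y = 38.1.
Only P satisfies 0.0 ≤ x ≤ 16.3 and 27.1 ≤ y ≤ 40.0.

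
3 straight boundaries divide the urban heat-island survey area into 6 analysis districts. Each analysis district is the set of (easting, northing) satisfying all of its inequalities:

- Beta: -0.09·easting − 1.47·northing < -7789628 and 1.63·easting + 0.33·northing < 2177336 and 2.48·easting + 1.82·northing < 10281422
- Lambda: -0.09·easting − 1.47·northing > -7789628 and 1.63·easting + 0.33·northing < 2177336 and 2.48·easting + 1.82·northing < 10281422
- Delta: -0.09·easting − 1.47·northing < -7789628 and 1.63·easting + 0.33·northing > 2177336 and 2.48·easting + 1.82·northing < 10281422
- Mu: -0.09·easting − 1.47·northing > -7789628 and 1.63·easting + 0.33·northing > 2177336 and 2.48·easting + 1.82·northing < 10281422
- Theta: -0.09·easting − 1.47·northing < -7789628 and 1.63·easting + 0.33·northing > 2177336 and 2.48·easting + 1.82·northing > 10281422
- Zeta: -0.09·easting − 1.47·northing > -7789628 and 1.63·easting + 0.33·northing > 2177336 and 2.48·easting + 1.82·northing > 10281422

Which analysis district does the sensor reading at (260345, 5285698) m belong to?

Beta

-0.09·260345 − 1.47·5285698 = -7793407.110, which is < -7789628
1.63·260345 + 0.33·5285698 = 2168642.690, which is < 2177336
2.48·260345 + 1.82·5285698 = 10265625.960, which is < 10281422
This sign pattern matches Beta.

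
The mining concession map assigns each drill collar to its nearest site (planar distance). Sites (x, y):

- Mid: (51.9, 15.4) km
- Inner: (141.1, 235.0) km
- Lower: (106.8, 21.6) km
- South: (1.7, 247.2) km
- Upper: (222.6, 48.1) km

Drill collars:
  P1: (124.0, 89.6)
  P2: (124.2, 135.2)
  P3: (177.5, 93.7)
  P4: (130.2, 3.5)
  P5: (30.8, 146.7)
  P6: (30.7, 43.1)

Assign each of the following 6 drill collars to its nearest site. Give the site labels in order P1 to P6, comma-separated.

P1 → Lower (d²=4919.84)
P2 → Inner (d²=10245.65)
P3 → Upper (d²=4113.37)
P4 → Lower (d²=875.17)
P5 → South (d²=10947.06)
P6 → Mid (d²=1216.73)

Lower, Inner, Upper, Lower, South, Mid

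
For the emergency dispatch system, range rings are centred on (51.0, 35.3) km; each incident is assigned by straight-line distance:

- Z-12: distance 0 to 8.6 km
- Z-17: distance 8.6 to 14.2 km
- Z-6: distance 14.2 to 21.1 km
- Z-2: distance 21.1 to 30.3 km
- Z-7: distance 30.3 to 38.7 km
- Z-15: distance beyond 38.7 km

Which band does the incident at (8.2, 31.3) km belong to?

Distance = √((8.2−51.0)² + (31.3−35.3)²) = √(1831.840 + 16.000) = 42.987 km.
38.7 ≤ 42.987 < ∞ → Z-15.

Z-15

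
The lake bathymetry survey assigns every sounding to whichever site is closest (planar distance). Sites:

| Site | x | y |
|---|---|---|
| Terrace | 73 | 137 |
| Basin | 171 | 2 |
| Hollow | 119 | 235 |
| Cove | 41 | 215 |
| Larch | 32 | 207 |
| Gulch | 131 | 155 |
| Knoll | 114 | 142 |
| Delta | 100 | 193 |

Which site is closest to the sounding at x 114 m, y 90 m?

Squared distances to each site:
Terrace: 3890.000; Basin: 10993.000; Hollow: 21050.000; Cove: 20954.000; Larch: 20413.000; Gulch: 4514.000; Knoll: 2704.000; Delta: 10805.000.
Minimum at Knoll.

Knoll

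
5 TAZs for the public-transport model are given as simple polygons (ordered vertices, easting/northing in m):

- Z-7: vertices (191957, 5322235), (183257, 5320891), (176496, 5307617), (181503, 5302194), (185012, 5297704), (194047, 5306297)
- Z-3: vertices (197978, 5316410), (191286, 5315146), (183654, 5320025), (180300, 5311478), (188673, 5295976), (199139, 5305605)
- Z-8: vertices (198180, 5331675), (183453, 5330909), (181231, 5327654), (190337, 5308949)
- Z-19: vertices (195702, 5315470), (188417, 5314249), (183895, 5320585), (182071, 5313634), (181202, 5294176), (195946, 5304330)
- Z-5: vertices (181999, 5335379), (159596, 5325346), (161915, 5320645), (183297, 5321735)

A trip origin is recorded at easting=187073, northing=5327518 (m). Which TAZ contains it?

Z-8

Cast a ray rightward from (187073, 5327518). For each polygon, the edges (by vertex number in listed order) whose endpoints lie on opposite sides of northing = 5327518, where each meets that height, and whether that is right or left of the point:
Z-7: no edge straddles that height → 0 crossings.
Z-3: no edge straddles that height → 0 crossings.
Z-8: 3–4 at easting≈181297.2 (left), 4–1 at easting≈196745.4 (right) → 1 crossing.
Z-19: no edge straddles that height → 0 crossings.
Z-5: 1–2 at easting≈164445.9 (left), 4–1 at easting≈182746.8 (left) → 0 crossings.
Only Z-8 has an odd count, so the point is inside Z-8.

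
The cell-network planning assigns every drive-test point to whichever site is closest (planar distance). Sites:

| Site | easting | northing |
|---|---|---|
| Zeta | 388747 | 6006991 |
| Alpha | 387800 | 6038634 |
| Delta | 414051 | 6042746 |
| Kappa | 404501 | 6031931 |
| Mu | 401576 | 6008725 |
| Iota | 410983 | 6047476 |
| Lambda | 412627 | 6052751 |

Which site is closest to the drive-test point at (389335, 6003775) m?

Zeta

Squared distances to each site:
Zeta: 10688400.000; Alpha: 1217506106.000; Delta: 2129619497.000; Kappa: 1022767892.000; Mu: 174344581.000; Iota: 2378413305.000; Lambda: 2941165840.000.
Minimum at Zeta.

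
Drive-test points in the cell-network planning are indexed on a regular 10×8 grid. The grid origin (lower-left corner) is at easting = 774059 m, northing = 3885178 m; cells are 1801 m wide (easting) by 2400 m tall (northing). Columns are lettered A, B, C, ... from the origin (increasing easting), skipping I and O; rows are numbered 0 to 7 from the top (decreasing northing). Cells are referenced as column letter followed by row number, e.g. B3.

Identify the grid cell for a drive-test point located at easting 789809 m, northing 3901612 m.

J1

Column index: ⌊(789809 − 774059) / 1801⌋ = ⌊8.745⌋ = 8 → column J
Row offset from origin: ⌊(3901612 − 3885178) / 2400⌋ = ⌊6.848⌋ = 6 → row 1 (counted from top)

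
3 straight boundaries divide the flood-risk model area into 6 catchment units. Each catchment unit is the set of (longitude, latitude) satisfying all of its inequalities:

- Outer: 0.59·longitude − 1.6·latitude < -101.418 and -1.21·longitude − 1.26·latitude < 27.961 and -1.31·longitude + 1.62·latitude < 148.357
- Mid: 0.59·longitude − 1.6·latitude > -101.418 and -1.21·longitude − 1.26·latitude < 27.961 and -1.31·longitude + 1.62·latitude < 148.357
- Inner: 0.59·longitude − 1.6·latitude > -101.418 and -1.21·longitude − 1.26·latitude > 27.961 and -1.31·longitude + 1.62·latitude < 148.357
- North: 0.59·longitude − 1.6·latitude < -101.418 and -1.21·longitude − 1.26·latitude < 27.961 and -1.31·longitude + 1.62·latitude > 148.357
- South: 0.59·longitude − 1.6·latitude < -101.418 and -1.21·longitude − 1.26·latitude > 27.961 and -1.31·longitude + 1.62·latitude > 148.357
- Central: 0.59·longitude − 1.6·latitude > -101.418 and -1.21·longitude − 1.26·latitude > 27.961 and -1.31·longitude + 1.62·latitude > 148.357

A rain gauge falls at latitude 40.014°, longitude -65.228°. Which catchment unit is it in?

0.59·-65.228 − 1.6·40.014 = -102.507, which is < -101.418
-1.21·-65.228 − 1.26·40.014 = 28.508, which is > 27.961
-1.31·-65.228 + 1.62·40.014 = 150.271, which is > 148.357
This sign pattern matches South.

South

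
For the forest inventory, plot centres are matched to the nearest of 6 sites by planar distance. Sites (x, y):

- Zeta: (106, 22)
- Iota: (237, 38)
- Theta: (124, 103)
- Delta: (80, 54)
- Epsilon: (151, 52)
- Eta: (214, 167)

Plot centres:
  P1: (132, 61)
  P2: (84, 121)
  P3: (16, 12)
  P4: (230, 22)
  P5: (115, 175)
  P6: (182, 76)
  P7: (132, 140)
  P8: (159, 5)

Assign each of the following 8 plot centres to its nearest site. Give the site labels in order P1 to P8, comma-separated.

Epsilon, Theta, Delta, Iota, Theta, Epsilon, Theta, Epsilon

P1 → Epsilon (d²=442.00)
P2 → Theta (d²=1924.00)
P3 → Delta (d²=5860.00)
P4 → Iota (d²=305.00)
P5 → Theta (d²=5265.00)
P6 → Epsilon (d²=1537.00)
P7 → Theta (d²=1433.00)
P8 → Epsilon (d²=2273.00)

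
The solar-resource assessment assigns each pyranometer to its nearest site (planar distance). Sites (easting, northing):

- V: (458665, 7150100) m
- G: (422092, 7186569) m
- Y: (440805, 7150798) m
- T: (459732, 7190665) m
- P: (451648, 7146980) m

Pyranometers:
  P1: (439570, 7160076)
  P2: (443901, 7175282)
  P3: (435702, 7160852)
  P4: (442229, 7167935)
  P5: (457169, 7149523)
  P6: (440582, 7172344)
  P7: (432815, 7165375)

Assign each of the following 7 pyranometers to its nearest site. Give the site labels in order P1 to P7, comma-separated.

Y, T, Y, Y, V, Y, Y

P1 → Y (d²=87606509.00)
P2 → T (d²=487257250.00)
P3 → Y (d²=127123525.00)
P4 → Y (d²=295704545.00)
P5 → V (d²=2570945.00)
P6 → Y (d²=464279845.00)
P7 → Y (d²=276329029.00)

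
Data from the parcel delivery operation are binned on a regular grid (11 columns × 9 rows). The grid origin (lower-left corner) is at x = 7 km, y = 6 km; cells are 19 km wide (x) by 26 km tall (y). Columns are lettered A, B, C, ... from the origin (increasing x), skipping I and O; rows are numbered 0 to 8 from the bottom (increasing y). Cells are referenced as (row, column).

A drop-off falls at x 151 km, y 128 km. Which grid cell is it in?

Column index: ⌊(151 − 7) / 19⌋ = ⌊7.579⌋ = 7 → column H
Row offset from origin: ⌊(128 − 6) / 26⌋ = ⌊4.692⌋ = 4 → row 4

(4, H)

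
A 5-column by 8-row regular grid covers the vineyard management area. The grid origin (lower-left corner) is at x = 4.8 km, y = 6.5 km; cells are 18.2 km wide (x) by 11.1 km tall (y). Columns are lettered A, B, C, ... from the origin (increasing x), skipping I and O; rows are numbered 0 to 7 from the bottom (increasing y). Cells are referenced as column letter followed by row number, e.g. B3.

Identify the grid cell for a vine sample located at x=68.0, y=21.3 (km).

D1

Column index: ⌊(68.0 − 4.8) / 18.2⌋ = ⌊3.473⌋ = 3 → column D
Row offset from origin: ⌊(21.3 − 6.5) / 11.1⌋ = ⌊1.333⌋ = 1 → row 1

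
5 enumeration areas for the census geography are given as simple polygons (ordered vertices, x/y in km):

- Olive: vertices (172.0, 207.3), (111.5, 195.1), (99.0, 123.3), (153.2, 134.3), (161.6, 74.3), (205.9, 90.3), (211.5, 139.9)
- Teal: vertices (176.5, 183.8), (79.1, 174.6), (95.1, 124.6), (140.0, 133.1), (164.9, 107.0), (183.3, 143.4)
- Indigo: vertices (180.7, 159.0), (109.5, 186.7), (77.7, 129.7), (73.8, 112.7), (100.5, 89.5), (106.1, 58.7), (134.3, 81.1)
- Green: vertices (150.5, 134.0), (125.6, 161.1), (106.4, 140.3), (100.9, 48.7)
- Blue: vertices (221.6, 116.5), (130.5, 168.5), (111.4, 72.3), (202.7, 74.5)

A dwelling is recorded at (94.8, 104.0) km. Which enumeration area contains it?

Cast a ray rightward from (94.8, 104.0). For each polygon, the edges (by vertex number in listed order) whose endpoints lie on opposite sides of y = 104.0, where each meets that height, and whether that is right or left of the point:
Olive: 4–5 at x≈157.44 (right), 6–7 at x≈207.45 (right) → 2 crossings.
Teal: no edge straddles that height → 0 crossings.
Indigo: 4–5 at x≈83.81 (left), 7–1 at x≈147.94 (right) → 1 crossing.
Green: 3–4 at x≈104.22 (right), 4–1 at x≈133.06 (right) → 2 crossings.
Blue: 2–3 at x≈117.69 (right), 4–1 at x≈215.97 (right) → 2 crossings.
Only Indigo has an odd count, so the point is inside Indigo.

Indigo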